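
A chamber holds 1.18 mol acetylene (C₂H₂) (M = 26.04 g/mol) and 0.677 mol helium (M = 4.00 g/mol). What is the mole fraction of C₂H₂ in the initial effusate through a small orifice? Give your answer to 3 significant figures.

0.406

Effusion rate of each component ∝ n_i/√M_i (partial pressure × 1/√M).
x_C₂H₂(eff) = (n_C₂H₂/√M_C₂H₂) / (n_C₂H₂/√M_C₂H₂ + n_He/√M_He)
= (1.18/√26.04) / (1.18/√26.04 + 0.677/√4.00) = 0.2312/(0.2312 + 0.3385) = 0.406.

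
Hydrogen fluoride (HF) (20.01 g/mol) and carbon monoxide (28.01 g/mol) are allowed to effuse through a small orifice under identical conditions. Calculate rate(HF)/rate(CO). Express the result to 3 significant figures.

1.18

From Graham's law, rate_HF/rate_CO = √(M_CO/M_HF) = √(28.01/20.01) = √1.400 = 1.18.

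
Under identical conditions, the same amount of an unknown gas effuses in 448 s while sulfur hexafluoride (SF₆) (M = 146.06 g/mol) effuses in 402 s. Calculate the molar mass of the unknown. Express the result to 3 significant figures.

181 g/mol

Graham's law gives t_X/t_SF₆ = √(M_X/M_SF₆).
448/402 = 1.114 = √(M_X/146.06)
M_X = 146.06 × 1.114² = 146.06 × 1.242 = 181 g/mol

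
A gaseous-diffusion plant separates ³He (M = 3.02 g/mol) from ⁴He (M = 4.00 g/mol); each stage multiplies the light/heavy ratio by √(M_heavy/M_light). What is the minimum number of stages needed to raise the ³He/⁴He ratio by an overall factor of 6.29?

Single-stage factor α = √(4.00/3.02), so ln α = ½ ln(1.32450) = 0.1405.
Need α^N ≥ 6.29 ⇒ N ≥ ln(6.29) / ln α = 1.839 / 0.1405 = 13.09.
Minimum whole number of stages: N = 14.

14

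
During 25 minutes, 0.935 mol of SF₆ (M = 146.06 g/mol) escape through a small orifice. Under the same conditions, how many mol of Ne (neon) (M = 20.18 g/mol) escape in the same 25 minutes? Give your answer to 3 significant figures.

2.52 mol

By Graham's law, rate_Ne/rate_SF₆ = √(M_SF₆/M_Ne) = √(146.06/20.18) = √7.238 = 2.690.
So the amount for Ne is 0.935 × 2.690 = 2.52 mol.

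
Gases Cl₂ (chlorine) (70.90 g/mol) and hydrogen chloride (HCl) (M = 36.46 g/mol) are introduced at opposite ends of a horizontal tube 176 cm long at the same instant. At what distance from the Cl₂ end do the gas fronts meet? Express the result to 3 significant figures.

73.5 cm

The fronts meet when d_Cl₂ + d_HCl = L with d_Cl₂/d_HCl = √(M_HCl/M_Cl₂) (Graham's law). Here √(M_HCl/M_Cl₂) = √(36.46/70.90) = 0.7171.
With d_Cl₂ + d_HCl = 176 cm, d_HCl = 176/(1 + 0.7171) = 102.5 cm.
d_Cl₂ = 176 − 102.5 = 73.5 cm.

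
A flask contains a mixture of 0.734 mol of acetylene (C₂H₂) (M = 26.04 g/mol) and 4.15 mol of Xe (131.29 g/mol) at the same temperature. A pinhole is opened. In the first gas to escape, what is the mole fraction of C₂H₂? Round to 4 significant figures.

Rate_i ∝ x_i/√M_i (Graham's law weighted by mole fraction), so the effusate composition follows n_i/√M_i.
So x_C₂H₂ in the escaping gas = (n_C₂H₂/√M_C₂H₂) / Σ(n_i/√M_i)
= (0.734/√26.04) / (0.734/√26.04 + 4.15/√131.29) = 0.1438/(0.1438 + 0.3622) = 0.2843.

0.2843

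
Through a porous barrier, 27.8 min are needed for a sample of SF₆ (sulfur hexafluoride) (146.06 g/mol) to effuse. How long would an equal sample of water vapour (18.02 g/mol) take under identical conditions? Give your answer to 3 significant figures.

9.76 min

From Graham's law, t_H₂O/t_SF₆ = √(M_H₂O/M_SF₆) = √(18.02/146.06) = √0.1234 = 0.3512.
So the time for H₂O is 27.8 × 0.3512 = 9.76 min.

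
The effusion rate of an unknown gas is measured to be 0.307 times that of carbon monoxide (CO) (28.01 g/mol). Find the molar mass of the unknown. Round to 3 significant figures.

Graham's law gives rate_X/rate_CO = √(M_CO/M_X).
0.307 = √(28.01/M_X)
M_X = 28.01 / 0.307² = 28.01 / 0.09425 = 297 g/mol

297 g/mol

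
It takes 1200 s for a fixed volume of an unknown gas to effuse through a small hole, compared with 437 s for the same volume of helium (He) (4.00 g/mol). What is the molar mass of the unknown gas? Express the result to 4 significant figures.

30.16 g/mol

By Graham's law, t_X/t_He = √(M_X/M_He).
1200/437 = 2.746 = √(M_X/4.00)
M_X = 4.00 × 2.746² = 4.00 × 7.540 = 30.16 g/mol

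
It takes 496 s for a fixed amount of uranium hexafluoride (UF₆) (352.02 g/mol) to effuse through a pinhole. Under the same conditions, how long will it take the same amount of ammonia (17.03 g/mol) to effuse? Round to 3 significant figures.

109 s

Using Graham's law: t_NH₃/t_UF₆ = √(M_NH₃/M_UF₆) = √(17.03/352.02) = √0.04838 = 0.2199.
So the time for NH₃ is 496 × 0.2199 = 109 s.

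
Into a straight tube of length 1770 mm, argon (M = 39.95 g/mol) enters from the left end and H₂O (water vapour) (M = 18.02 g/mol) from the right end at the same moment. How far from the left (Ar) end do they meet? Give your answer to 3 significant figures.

711 mm

The fronts meet when d_Ar + d_H₂O = L with d_Ar/d_H₂O = √(M_H₂O/M_Ar) (Graham's law). Here √(M_H₂O/M_Ar) = √(18.02/39.95) = 0.6716.
With d_Ar + d_H₂O = 1770 mm, d_H₂O = 1770/(1 + 0.6716) = 1059 mm.
d_Ar = 1770 − 1059 = 711 mm.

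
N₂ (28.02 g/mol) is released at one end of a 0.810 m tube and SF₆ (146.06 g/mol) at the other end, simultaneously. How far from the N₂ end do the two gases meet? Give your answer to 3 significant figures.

0.563 m

The fronts meet when d_N₂ + d_SF₆ = L with d_N₂/d_SF₆ = √(M_SF₆/M_N₂) (Graham's law). Here √(M_SF₆/M_N₂) = √(146.06/28.02) = 2.283.
With d_N₂ + d_SF₆ = 0.810 m, d_SF₆ = 0.810/(1 + 2.283) = 0.2467 m.
d_N₂ = 0.810 − 0.2467 = 0.563 m.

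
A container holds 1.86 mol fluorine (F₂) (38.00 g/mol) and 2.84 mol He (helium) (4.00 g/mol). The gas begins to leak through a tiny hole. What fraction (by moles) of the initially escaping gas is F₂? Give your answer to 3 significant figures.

The effusion rate of species i is ∝ p_i/√M_i ∝ n_i/√M_i.
Mole fraction of F₂ in the effusate = (n_F₂/√M_F₂) / (n_F₂/√M_F₂ + n_He/√M_He)
= (1.86/√38.00) / (1.86/√38.00 + 2.84/√4.00) = 0.3017/(0.3017 + 1.420) = 0.175.

0.175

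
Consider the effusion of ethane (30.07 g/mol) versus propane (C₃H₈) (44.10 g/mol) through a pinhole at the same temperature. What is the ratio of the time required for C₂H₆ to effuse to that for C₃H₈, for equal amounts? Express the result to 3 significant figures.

Using Graham's law: t_C₂H₆/t_C₃H₈ = √(M_C₂H₆/M_C₃H₈) = √(30.07/44.10) = √0.6819 = 0.826.

0.826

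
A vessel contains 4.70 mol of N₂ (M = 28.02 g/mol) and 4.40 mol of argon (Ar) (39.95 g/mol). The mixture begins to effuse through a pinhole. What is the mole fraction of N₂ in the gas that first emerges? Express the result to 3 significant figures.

Rate_i ∝ x_i/√M_i (Graham's law weighted by mole fraction), so the effusate composition follows n_i/√M_i.
x_N₂(eff) = (n_N₂/√M_N₂) / (n_N₂/√M_N₂ + n_Ar/√M_Ar)
= (4.70/√28.02) / (4.70/√28.02 + 4.40/√39.95) = 0.8879/(0.8879 + 0.6961) = 0.561.

0.561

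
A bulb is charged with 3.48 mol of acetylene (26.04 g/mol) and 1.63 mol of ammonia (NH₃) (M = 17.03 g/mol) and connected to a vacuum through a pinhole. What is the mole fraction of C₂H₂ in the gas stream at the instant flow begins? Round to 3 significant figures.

The effusion rate of species i is ∝ p_i/√M_i ∝ n_i/√M_i.
So x_C₂H₂ in the escaping gas = (n_C₂H₂/√M_C₂H₂) / Σ(n_i/√M_i)
= (3.48/√26.04) / (3.48/√26.04 + 1.63/√17.03) = 0.6820/(0.6820 + 0.3950) = 0.633.

0.633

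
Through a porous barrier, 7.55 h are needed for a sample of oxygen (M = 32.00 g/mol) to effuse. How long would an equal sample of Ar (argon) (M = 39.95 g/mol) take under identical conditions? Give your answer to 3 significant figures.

8.44 h

Since effusion rate ∝ 1/√M, t_Ar/t_O₂ = √(M_Ar/M_O₂) = √(39.95/32.00) = √1.248 = 1.117.
So the time for Ar is 7.55 × 1.117 = 8.44 h.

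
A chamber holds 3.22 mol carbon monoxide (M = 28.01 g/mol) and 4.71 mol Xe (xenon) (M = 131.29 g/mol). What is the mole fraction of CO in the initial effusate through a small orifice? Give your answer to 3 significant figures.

0.597

Rate_i ∝ x_i/√M_i (Graham's law weighted by mole fraction), so the effusate composition follows n_i/√M_i.
x_CO(eff) = (n_CO/√M_CO) / (n_CO/√M_CO + n_Xe/√M_Xe)
= (3.22/√28.01) / (3.22/√28.01 + 4.71/√131.29) = 0.6084/(0.6084 + 0.4111) = 0.597.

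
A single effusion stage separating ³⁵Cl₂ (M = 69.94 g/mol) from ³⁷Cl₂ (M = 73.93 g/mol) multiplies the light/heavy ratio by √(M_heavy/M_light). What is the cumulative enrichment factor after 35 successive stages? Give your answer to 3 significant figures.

2.64

Each stage multiplies the ratio by α = √(73.93/69.94), so after 35 stages the overall factor is α^35 = (73.93/69.94)^(35/2).
= 1.05705^(35/2) = 2.64.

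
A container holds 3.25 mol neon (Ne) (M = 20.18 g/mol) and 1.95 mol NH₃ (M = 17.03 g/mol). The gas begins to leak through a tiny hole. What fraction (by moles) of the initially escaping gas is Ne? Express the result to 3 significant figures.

0.605

Each component's effusion rate ∝ (its partial pressure)·(1/√M) ∝ n_i/√M_i.
Mole fraction of Ne in the effusate = (n_Ne/√M_Ne) / (n_Ne/√M_Ne + n_NH₃/√M_NH₃)
= (3.25/√20.18) / (3.25/√20.18 + 1.95/√17.03) = 0.7235/(0.7235 + 0.4725) = 0.605.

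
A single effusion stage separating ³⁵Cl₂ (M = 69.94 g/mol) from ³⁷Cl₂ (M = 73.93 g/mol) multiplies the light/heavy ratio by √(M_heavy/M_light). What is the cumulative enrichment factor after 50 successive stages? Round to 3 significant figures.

4.00

The single-stage factor is √(M_heavy/M_light), so 50 stages give [√(73.93/69.94)]^50 = (73.93/69.94)^(50/2).
= 1.05705^25 = 4.00.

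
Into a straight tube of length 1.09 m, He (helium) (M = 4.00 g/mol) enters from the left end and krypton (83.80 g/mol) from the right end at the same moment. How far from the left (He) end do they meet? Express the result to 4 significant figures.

The fronts meet when d_He + d_Kr = L with d_He/d_Kr = √(M_Kr/M_He) (Graham's law). Here √(M_Kr/M_He) = √(83.80/4.00) = 4.577.
With d_He + d_Kr = 1.09 m, d_Kr = 1.09/(1 + 4.577) = 0.1954 m.
d_He = 1.09 − 0.1954 = 0.8946 m.

0.8946 m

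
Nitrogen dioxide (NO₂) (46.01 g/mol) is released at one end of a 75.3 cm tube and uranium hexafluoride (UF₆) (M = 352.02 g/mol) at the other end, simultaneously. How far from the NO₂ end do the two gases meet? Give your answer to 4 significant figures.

Graham's law gives d_NO₂/d_UF₆ = rate_NO₂/rate_UF₆ = √(M_UF₆/M_NO₂) = √(352.02/46.01) = 2.766.
With d_NO₂ + d_UF₆ = 75.3 cm, d_UF₆ = 75.3/(1 + 2.766) = 19.99 cm.
d_NO₂ = 75.3 − 19.99 = 55.31 cm.

55.31 cm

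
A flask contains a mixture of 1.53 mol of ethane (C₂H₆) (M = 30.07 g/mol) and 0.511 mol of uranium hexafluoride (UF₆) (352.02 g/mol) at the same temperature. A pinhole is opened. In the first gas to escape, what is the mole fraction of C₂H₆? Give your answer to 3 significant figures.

0.911

Effusion rate of each component ∝ n_i/√M_i (partial pressure × 1/√M).
So x_C₂H₆ in the escaping gas = (n_C₂H₆/√M_C₂H₆) / Σ(n_i/√M_i)
= (1.53/√30.07) / (1.53/√30.07 + 0.511/√352.02) = 0.2790/(0.2790 + 0.02724) = 0.911.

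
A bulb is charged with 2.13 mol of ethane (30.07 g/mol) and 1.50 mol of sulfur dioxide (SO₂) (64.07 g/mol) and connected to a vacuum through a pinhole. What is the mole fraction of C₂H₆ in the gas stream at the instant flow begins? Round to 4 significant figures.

Rate_i ∝ x_i/√M_i (Graham's law weighted by mole fraction), so the effusate composition follows n_i/√M_i.
So x_C₂H₆ in the escaping gas = (n_C₂H₆/√M_C₂H₆) / Σ(n_i/√M_i)
= (2.13/√30.07) / (2.13/√30.07 + 1.50/√64.07) = 0.3884/(0.3884 + 0.1874) = 0.6746.

0.6746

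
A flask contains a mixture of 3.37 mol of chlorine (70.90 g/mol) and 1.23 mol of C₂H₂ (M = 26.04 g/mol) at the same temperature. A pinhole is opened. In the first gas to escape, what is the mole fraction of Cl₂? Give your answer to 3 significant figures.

0.624

Each component's effusion rate ∝ (its partial pressure)·(1/√M) ∝ n_i/√M_i.
Mole fraction of Cl₂ in the effusate = (n_Cl₂/√M_Cl₂) / (n_Cl₂/√M_Cl₂ + n_C₂H₂/√M_C₂H₂)
= (3.37/√70.90) / (3.37/√70.90 + 1.23/√26.04) = 0.4002/(0.4002 + 0.2410) = 0.624.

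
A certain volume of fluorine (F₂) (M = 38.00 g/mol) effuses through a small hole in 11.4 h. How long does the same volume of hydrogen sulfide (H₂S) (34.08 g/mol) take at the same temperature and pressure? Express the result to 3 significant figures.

Since effusion rate ∝ 1/√M, t_H₂S/t_F₂ = √(M_H₂S/M_F₂) = √(34.08/38.00) = √0.8968 = 0.9470.
So the time for H₂S is 11.4 × 0.9470 = 10.8 h.

10.8 h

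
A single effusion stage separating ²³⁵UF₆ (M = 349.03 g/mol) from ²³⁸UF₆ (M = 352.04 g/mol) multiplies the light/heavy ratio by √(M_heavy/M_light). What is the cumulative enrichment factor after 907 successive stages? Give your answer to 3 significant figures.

After 907 stages the ratio has grown by (√(352.04/349.03))^907 = (352.04/349.03)^(907/2).
= 1.00862^(907/2) = 49.1.

49.1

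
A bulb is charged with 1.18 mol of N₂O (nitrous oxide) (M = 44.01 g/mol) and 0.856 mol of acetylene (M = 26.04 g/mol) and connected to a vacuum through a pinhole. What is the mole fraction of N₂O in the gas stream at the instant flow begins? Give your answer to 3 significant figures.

0.515

The effusion rate of species i is ∝ p_i/√M_i ∝ n_i/√M_i.
x_N₂O(eff) = (n_N₂O/√M_N₂O) / (n_N₂O/√M_N₂O + n_C₂H₂/√M_C₂H₂)
= (1.18/√44.01) / (1.18/√44.01 + 0.856/√26.04) = 0.1779/(0.1779 + 0.1677) = 0.515.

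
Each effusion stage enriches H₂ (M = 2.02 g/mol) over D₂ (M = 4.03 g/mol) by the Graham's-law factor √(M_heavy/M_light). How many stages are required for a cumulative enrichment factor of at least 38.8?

Per stage α = (4.03/2.02)^(1/2) = 1.99505^0.5, giving ln α = 0.3453.
Need α^N ≥ 38.8 ⇒ N ≥ ln(38.8) / ln α = 3.658 / 0.3453 = 10.59.
Minimum whole number of stages: N = 11.

11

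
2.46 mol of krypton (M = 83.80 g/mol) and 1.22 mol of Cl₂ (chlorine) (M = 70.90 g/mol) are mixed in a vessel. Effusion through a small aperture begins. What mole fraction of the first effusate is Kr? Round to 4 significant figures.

0.6497

Rate_i ∝ x_i/√M_i (Graham's law weighted by mole fraction), so the effusate composition follows n_i/√M_i.
x_Kr(eff) = (n_Kr/√M_Kr) / (n_Kr/√M_Kr + n_Cl₂/√M_Cl₂)
= (2.46/√83.80) / (2.46/√83.80 + 1.22/√70.90) = 0.2687/(0.2687 + 0.1449) = 0.6497.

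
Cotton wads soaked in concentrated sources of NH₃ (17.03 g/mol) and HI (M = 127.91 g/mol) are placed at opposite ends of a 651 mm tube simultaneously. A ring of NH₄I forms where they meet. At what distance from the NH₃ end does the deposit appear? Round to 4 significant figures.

477.0 mm

Graham's law gives d_NH₃/d_HI = rate_NH₃/rate_HI = √(M_HI/M_NH₃) = √(127.91/17.03) = 2.741.
With d_NH₃ + d_HI = 651 mm, d_HI = 651/(1 + 2.741) = 174.0 mm.
d_NH₃ = 651 − 174.0 = 477.0 mm.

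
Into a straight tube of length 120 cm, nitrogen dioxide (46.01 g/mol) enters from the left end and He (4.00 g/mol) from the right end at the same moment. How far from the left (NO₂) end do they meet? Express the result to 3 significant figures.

27.3 cm

Graham's law gives d_NO₂/d_He = rate_NO₂/rate_He = √(M_He/M_NO₂) = √(4.00/46.01) = 0.2949.
With d_NO₂ + d_He = 120 cm, d_He = 120/(1 + 0.2949) = 92.67 cm.
d_NO₂ = 120 − 92.67 = 27.3 cm.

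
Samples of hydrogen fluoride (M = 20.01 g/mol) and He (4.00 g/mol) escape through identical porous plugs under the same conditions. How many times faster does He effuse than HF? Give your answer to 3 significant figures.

Since effusion rate ∝ 1/√M, rate_He/rate_HF = √(M_HF/M_He) = √(20.01/4.00) = √5.003 = 2.24.

2.24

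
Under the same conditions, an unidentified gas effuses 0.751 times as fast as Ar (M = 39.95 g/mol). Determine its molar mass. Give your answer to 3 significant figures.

70.8 g/mol

Using Graham's law: rate_X/rate_Ar = √(M_Ar/M_X).
0.751 = √(39.95/M_X)
M_X = 39.95 / 0.751² = 39.95 / 0.5640 = 70.8 g/mol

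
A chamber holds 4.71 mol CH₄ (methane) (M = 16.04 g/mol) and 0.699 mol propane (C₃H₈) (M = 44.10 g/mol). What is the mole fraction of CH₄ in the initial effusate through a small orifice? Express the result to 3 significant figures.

Each component's effusion rate ∝ (its partial pressure)·(1/√M) ∝ n_i/√M_i.
x_CH₄(eff) = (n_CH₄/√M_CH₄) / (n_CH₄/√M_CH₄ + n_C₃H₈/√M_C₃H₈)
= (4.71/√16.04) / (4.71/√16.04 + 0.699/√44.10) = 1.176/(1.176 + 0.1053) = 0.918.

0.918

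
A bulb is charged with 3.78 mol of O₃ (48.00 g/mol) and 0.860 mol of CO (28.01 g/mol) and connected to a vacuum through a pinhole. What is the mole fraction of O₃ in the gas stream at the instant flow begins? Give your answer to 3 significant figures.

The effusion rate of species i is ∝ p_i/√M_i ∝ n_i/√M_i.
So x_O₃ in the escaping gas = (n_O₃/√M_O₃) / Σ(n_i/√M_i)
= (3.78/√48.00) / (3.78/√48.00 + 0.860/√28.01) = 0.5456/(0.5456 + 0.1625) = 0.771.

0.771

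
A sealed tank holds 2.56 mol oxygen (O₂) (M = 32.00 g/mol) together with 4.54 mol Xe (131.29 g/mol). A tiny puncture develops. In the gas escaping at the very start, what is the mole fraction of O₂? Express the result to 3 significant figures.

0.533

The effusion rate of species i is ∝ p_i/√M_i ∝ n_i/√M_i.
So x_O₂ in the escaping gas = (n_O₂/√M_O₂) / Σ(n_i/√M_i)
= (2.56/√32.00) / (2.56/√32.00 + 4.54/√131.29) = 0.4525/(0.4525 + 0.3962) = 0.533.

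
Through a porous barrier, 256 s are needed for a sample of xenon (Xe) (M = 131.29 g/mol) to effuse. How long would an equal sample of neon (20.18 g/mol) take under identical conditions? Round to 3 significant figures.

By Graham's law, t_Ne/t_Xe = √(M_Ne/M_Xe) = √(20.18/131.29) = √0.1537 = 0.3921.
So the time for Ne is 256 × 0.3921 = 100 s.

100 s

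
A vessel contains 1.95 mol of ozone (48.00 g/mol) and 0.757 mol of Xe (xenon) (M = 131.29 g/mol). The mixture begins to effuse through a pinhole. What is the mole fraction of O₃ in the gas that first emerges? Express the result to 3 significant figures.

Rate_i ∝ x_i/√M_i (Graham's law weighted by mole fraction), so the effusate composition follows n_i/√M_i.
x_O₃(eff) = (n_O₃/√M_O₃) / (n_O₃/√M_O₃ + n_Xe/√M_Xe)
= (1.95/√48.00) / (1.95/√48.00 + 0.757/√131.29) = 0.2815/(0.2815 + 0.06607) = 0.810.

0.810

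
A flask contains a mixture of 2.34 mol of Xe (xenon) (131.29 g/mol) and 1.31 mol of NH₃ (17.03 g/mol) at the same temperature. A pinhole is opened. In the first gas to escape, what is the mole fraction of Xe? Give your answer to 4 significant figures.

Rate_i ∝ x_i/√M_i (Graham's law weighted by mole fraction), so the effusate composition follows n_i/√M_i.
Mole fraction of Xe in the effusate = (n_Xe/√M_Xe) / (n_Xe/√M_Xe + n_NH₃/√M_NH₃)
= (2.34/√131.29) / (2.34/√131.29 + 1.31/√17.03) = 0.2042/(0.2042 + 0.3174) = 0.3915.

0.3915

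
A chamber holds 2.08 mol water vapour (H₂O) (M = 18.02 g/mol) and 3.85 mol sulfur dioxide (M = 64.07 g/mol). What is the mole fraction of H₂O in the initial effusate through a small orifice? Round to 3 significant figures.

Each component's effusion rate ∝ (its partial pressure)·(1/√M) ∝ n_i/√M_i.
So x_H₂O in the escaping gas = (n_H₂O/√M_H₂O) / Σ(n_i/√M_i)
= (2.08/√18.02) / (2.08/√18.02 + 3.85/√64.07) = 0.4900/(0.4900 + 0.4810) = 0.505.

0.505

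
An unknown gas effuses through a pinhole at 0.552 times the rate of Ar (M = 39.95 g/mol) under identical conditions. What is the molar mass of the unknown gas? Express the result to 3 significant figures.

From Graham's law, rate_X/rate_Ar = √(M_Ar/M_X).
0.552 = √(39.95/M_X)
M_X = 39.95 / 0.552² = 39.95 / 0.3047 = 131 g/mol

131 g/mol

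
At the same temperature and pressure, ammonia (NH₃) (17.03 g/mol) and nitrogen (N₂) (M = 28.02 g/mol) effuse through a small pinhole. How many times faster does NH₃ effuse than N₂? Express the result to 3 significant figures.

Since effusion rate ∝ 1/√M, rate_NH₃/rate_N₂ = √(M_N₂/M_NH₃) = √(28.02/17.03) = √1.645 = 1.28.

1.28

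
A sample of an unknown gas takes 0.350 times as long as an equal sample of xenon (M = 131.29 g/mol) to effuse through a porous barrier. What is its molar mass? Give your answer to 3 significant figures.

16.1 g/mol

Using Graham's law: t_X/t_Xe = √(M_X/M_Xe).
0.350 = √(M_X/131.29)
M_X = 131.29 × 0.350² = 131.29 × 0.1225 = 16.1 g/mol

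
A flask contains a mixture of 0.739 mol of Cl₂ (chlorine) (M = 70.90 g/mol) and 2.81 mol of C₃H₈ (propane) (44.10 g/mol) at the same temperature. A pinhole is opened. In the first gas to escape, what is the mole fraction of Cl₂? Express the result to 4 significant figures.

Effusion rate of each component ∝ n_i/√M_i (partial pressure × 1/√M).
So x_Cl₂ in the escaping gas = (n_Cl₂/√M_Cl₂) / Σ(n_i/√M_i)
= (0.739/√70.90) / (0.739/√70.90 + 2.81/√44.10) = 0.08776/(0.08776 + 0.4231) = 0.1718.

0.1718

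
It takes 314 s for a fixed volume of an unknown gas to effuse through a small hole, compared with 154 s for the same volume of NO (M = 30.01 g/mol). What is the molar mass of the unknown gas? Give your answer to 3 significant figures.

Graham's law gives t_X/t_NO = √(M_X/M_NO).
314/154 = 2.039 = √(M_X/30.01)
M_X = 30.01 × 2.039² = 30.01 × 4.157 = 125 g/mol

125 g/mol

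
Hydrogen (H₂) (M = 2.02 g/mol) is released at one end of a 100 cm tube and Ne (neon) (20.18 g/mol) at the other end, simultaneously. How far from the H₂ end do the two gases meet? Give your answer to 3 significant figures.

Distances travelled in equal time are proportional to diffusion rates, so d_H₂/d_Ne = √(M_Ne/M_H₂) = √(20.18/2.02) = 3.161.
With d_H₂ + d_Ne = 100 cm, d_Ne = 100/(1 + 3.161) = 24.03 cm.
d_H₂ = 100 − 24.03 = 76.0 cm.

76.0 cm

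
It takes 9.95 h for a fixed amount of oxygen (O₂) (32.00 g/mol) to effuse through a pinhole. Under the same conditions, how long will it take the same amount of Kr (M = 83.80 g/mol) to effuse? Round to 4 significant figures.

Since effusion rate ∝ 1/√M, t_Kr/t_O₂ = √(M_Kr/M_O₂) = √(83.80/32.00) = √2.619 = 1.618.
So the time for Kr is 9.95 × 1.618 = 16.10 h.

16.10 h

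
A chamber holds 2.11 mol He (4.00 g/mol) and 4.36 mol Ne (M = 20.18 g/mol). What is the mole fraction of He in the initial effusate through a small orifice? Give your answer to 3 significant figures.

0.521

Rate_i ∝ x_i/√M_i (Graham's law weighted by mole fraction), so the effusate composition follows n_i/√M_i.
So x_He in the escaping gas = (n_He/√M_He) / Σ(n_i/√M_i)
= (2.11/√4.00) / (2.11/√4.00 + 4.36/√20.18) = 1.055/(1.055 + 0.9706) = 0.521.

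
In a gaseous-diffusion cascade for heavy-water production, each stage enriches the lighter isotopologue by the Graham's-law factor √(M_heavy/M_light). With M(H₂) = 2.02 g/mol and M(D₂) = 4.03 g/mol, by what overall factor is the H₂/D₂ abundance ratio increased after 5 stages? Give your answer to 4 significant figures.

Each stage multiplies the ratio by α = √(4.03/2.02), so after 5 stages the overall factor is α^5 = (4.03/2.02)^(5/2).
= 1.99505^(5/2) = 5.622.

5.622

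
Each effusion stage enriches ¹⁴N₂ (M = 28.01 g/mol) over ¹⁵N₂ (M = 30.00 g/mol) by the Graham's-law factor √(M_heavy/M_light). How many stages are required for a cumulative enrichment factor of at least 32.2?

102

Per stage α = (30.00/28.01)^(1/2) = 1.07105^0.5, giving ln α = 0.03432.
Need α^N ≥ 32.2 ⇒ N ≥ ln(32.2) / ln α = 3.472 / 0.03432 = 101.17.
Rounding up, N = 102 stages.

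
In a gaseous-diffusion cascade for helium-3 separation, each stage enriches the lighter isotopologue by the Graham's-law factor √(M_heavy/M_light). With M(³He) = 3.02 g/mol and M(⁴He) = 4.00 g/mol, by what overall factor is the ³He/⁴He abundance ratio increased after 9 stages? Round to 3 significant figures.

3.54

After 9 stages the ratio has grown by (√(4.00/3.02))^9 = (4.00/3.02)^(9/2).
= 1.32450^(9/2) = 3.54.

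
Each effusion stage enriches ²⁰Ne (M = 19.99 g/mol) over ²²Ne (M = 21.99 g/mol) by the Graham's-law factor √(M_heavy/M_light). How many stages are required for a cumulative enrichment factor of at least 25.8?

Single-stage factor α = √(21.99/19.99), so ln α = ½ ln(1.10005) = 0.04768.
Need α^N ≥ 25.8 ⇒ N ≥ ln(25.8) / ln α = 3.250 / 0.04768 = 68.17.
Minimum whole number of stages: N = 69.

69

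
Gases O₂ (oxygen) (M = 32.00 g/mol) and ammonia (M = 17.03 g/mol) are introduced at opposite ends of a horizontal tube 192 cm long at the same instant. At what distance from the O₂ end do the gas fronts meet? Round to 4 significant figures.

Graham's law gives d_O₂/d_NH₃ = rate_O₂/rate_NH₃ = √(M_NH₃/M_O₂) = √(17.03/32.00) = 0.7295.
With d_O₂ + d_NH₃ = 192 cm, d_NH₃ = 192/(1 + 0.7295) = 111.0 cm.
d_O₂ = 192 − 111.0 = 80.99 cm.

80.99 cm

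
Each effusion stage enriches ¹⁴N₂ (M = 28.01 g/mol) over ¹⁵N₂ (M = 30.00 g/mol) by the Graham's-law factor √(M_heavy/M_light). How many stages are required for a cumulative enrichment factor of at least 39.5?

108

Per stage α = (30.00/28.01)^(1/2) = 1.07105^0.5, giving ln α = 0.03432.
Need α^N ≥ 39.5 ⇒ N ≥ ln(39.5) / ln α = 3.676 / 0.03432 = 107.12.
So at least 108 stages are needed.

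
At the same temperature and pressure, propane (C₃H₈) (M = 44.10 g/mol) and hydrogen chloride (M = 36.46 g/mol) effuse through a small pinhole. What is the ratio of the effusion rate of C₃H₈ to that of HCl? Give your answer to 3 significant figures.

0.909

Since effusion rate ∝ 1/√M, rate_C₃H₈/rate_HCl = √(M_HCl/M_C₃H₈) = √(36.46/44.10) = √0.8268 = 0.909.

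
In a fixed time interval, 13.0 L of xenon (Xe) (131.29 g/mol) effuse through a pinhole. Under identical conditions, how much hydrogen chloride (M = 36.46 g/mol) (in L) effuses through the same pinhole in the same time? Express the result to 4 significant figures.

24.67 L

Graham's law gives rate_HCl/rate_Xe = √(M_Xe/M_HCl) = √(131.29/36.46) = √3.601 = 1.898.
So the volume for HCl is 13.0 × 1.898 = 24.67 L.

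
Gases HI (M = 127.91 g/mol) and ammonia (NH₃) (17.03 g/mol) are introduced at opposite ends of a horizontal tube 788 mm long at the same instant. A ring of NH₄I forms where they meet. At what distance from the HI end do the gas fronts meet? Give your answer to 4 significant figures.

210.7 mm

Graham's law gives d_HI/d_NH₃ = rate_HI/rate_NH₃ = √(M_NH₃/M_HI) = √(17.03/127.91) = 0.3649.
With d_HI + d_NH₃ = 788 mm, d_NH₃ = 788/(1 + 0.3649) = 577.3 mm.
d_HI = 788 − 577.3 = 210.7 mm.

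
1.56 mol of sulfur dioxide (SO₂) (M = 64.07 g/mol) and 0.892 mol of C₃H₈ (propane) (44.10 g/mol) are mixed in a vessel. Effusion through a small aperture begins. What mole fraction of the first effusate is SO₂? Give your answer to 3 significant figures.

Rate_i ∝ x_i/√M_i (Graham's law weighted by mole fraction), so the effusate composition follows n_i/√M_i.
Mole fraction of SO₂ in the effusate = (n_SO₂/√M_SO₂) / (n_SO₂/√M_SO₂ + n_C₃H₈/√M_C₃H₈)
= (1.56/√64.07) / (1.56/√64.07 + 0.892/√44.10) = 0.1949/(0.1949 + 0.1343) = 0.592.

0.592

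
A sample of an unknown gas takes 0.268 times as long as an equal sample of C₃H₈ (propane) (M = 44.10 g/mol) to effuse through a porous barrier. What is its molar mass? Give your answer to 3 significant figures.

Graham's law gives t_X/t_C₃H₈ = √(M_X/M_C₃H₈).
0.268 = √(M_X/44.10)
M_X = 44.10 × 0.268² = 44.10 × 0.07182 = 3.17 g/mol

3.17 g/mol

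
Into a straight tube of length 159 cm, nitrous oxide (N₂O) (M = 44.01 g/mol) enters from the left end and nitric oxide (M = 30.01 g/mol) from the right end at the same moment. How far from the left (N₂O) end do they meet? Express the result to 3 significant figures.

Distances travelled in equal time are proportional to diffusion rates, so d_N₂O/d_NO = √(M_NO/M_N₂O) = √(30.01/44.01) = 0.8258.
With d_N₂O + d_NO = 159 cm, d_NO = 159/(1 + 0.8258) = 87.09 cm.
d_N₂O = 159 − 87.09 = 71.9 cm.

71.9 cm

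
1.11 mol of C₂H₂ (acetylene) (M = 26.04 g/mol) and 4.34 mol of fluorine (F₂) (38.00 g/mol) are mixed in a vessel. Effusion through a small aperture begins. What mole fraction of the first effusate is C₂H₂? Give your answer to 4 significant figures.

0.2360

The effusion rate of species i is ∝ p_i/√M_i ∝ n_i/√M_i.
So x_C₂H₂ in the escaping gas = (n_C₂H₂/√M_C₂H₂) / Σ(n_i/√M_i)
= (1.11/√26.04) / (1.11/√26.04 + 4.34/√38.00) = 0.2175/(0.2175 + 0.7040) = 0.2360.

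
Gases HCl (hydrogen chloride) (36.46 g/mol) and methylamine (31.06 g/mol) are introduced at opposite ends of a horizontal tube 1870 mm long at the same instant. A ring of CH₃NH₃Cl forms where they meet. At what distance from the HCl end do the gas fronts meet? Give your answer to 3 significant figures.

In equal time, each gas travels a distance ∝ its rate ∝ 1/√M, so d_HCl/d_CH₃NH₂ = √(M_CH₃NH₂/M_HCl) = √(31.06/36.46) = 0.9230.
With d_HCl + d_CH₃NH₂ = 1870 mm, d_CH₃NH₂ = 1870/(1 + 0.9230) = 972.4 mm.
d_HCl = 1870 − 972.4 = 898 mm.

898 mm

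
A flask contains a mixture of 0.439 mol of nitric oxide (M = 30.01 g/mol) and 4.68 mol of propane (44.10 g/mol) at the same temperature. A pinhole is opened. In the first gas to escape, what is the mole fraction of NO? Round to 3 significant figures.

Rate_i ∝ x_i/√M_i (Graham's law weighted by mole fraction), so the effusate composition follows n_i/√M_i.
x_NO(eff) = (n_NO/√M_NO) / (n_NO/√M_NO + n_C₃H₈/√M_C₃H₈)
= (0.439/√30.01) / (0.439/√30.01 + 4.68/√44.10) = 0.08014/(0.08014 + 0.7047) = 0.102.

0.102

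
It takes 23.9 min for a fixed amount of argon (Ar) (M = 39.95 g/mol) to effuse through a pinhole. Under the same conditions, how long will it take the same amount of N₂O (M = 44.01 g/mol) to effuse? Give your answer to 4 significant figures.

From Graham's law, t_N₂O/t_Ar = √(M_N₂O/M_Ar) = √(44.01/39.95) = √1.102 = 1.050.
So the time for N₂O is 23.9 × 1.050 = 25.09 min.

25.09 min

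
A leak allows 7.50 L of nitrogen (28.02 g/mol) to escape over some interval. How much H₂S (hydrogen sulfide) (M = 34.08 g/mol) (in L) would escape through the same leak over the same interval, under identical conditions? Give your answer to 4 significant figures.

6.801 L

Using Graham's law: rate_H₂S/rate_N₂ = √(M_N₂/M_H₂S) = √(28.02/34.08) = √0.8222 = 0.9067.
So the volume for H₂S is 7.50 × 0.9067 = 6.801 L.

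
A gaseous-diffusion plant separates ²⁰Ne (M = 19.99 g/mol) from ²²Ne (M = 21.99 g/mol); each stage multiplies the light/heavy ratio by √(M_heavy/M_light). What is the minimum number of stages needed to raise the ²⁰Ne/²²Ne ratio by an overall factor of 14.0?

With α = √(21.99/19.99) per stage, ln α = ½ ln(1.10005) = 0.04768.
Need α^N ≥ 14.0 ⇒ N ≥ ln(14.0) / ln α = 2.639 / 0.04768 = 55.35.
Minimum whole number of stages: N = 56.

56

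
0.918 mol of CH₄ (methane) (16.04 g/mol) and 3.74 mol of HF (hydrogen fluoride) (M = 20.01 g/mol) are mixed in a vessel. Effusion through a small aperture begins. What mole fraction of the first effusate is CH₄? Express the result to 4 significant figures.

0.2152

Each component's effusion rate ∝ (its partial pressure)·(1/√M) ∝ n_i/√M_i.
Mole fraction of CH₄ in the effusate = (n_CH₄/√M_CH₄) / (n_CH₄/√M_CH₄ + n_HF/√M_HF)
= (0.918/√16.04) / (0.918/√16.04 + 3.74/√20.01) = 0.2292/(0.2292 + 0.8361) = 0.2152.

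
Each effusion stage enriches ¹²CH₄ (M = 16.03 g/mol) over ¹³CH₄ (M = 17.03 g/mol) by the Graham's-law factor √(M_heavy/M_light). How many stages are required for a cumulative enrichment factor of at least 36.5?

Per stage α = (17.03/16.03)^(1/2) = 1.06238^0.5, giving ln α = 0.03026.
Need α^N ≥ 36.5 ⇒ N ≥ ln(36.5) / ln α = 3.597 / 0.03026 = 118.89.
Rounding up, N = 119 stages.

119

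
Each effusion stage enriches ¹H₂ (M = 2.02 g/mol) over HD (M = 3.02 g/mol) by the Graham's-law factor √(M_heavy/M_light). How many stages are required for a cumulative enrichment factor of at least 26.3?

Per stage α = (3.02/2.02)^(1/2) = 1.49505^0.5, giving ln α = 0.2011.
Need α^N ≥ 26.3 ⇒ N ≥ ln(26.3) / ln α = 3.270 / 0.2011 = 16.26.
So at least 17 stages are needed.

17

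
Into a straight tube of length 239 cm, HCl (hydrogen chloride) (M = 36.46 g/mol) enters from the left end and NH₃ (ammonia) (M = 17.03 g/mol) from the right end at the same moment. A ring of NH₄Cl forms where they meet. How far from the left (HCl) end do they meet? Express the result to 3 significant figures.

97.0 cm

Distances travelled in equal time are proportional to diffusion rates, so d_HCl/d_NH₃ = √(M_NH₃/M_HCl) = √(17.03/36.46) = 0.6834.
With d_HCl + d_NH₃ = 239 cm, d_NH₃ = 239/(1 + 0.6834) = 142.0 cm.
d_HCl = 239 − 142.0 = 97.0 cm.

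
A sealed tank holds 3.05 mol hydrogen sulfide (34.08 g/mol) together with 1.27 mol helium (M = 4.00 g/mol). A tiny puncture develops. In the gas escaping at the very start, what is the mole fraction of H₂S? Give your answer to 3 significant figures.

0.451

Rate_i ∝ x_i/√M_i (Graham's law weighted by mole fraction), so the effusate composition follows n_i/√M_i.
So x_H₂S in the escaping gas = (n_H₂S/√M_H₂S) / Σ(n_i/√M_i)
= (3.05/√34.08) / (3.05/√34.08 + 1.27/√4.00) = 0.5225/(0.5225 + 0.6350) = 0.451.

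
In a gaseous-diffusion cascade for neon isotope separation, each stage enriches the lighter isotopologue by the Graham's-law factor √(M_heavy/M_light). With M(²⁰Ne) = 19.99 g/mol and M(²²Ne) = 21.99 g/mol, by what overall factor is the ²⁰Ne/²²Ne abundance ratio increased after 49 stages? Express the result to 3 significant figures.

Overall factor = α^49 with α = √(21.99/19.99), i.e. (21.99/19.99)^(49/2).
= 1.10005^(49/2) = 10.3.

10.3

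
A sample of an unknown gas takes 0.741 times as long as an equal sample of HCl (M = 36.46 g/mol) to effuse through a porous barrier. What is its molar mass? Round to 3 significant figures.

Using Graham's law: t_X/t_HCl = √(M_X/M_HCl).
0.741 = √(M_X/36.46)
M_X = 36.46 × 0.741² = 36.46 × 0.5491 = 20.0 g/mol

20.0 g/mol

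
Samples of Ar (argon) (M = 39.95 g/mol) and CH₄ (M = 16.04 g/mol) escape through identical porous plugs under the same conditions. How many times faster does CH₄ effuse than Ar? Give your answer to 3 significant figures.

Since effusion rate ∝ 1/√M, rate_CH₄/rate_Ar = √(M_Ar/M_CH₄) = √(39.95/16.04) = √2.491 = 1.58.

1.58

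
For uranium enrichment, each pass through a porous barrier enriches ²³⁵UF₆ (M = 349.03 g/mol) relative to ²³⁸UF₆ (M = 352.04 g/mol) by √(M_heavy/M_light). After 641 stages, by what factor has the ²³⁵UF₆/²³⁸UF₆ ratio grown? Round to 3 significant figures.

Overall factor = α^641 with α = √(352.04/349.03), i.e. (352.04/349.03)^(641/2).
= 1.00862^(641/2) = 15.7.

15.7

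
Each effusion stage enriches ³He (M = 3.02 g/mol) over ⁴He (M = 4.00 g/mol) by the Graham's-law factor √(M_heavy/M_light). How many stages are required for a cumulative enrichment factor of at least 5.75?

13

Single-stage factor α = √(4.00/3.02), so ln α = ½ ln(1.32450) = 0.1405.
Need α^N ≥ 5.75 ⇒ N ≥ ln(5.75) / ln α = 1.749 / 0.1405 = 12.45.
So at least 13 stages are needed.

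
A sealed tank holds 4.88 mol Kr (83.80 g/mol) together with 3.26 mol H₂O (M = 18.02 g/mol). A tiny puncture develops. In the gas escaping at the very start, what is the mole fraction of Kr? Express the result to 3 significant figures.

0.410

Each component's effusion rate ∝ (its partial pressure)·(1/√M) ∝ n_i/√M_i.
So x_Kr in the escaping gas = (n_Kr/√M_Kr) / Σ(n_i/√M_i)
= (4.88/√83.80) / (4.88/√83.80 + 3.26/√18.02) = 0.5331/(0.5331 + 0.7680) = 0.410.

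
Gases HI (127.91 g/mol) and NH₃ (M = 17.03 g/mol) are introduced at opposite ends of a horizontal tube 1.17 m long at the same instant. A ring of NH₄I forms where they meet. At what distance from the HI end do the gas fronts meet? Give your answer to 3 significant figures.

0.313 m

In equal time, each gas travels a distance ∝ its rate ∝ 1/√M, so d_HI/d_NH₃ = √(M_NH₃/M_HI) = √(17.03/127.91) = 0.3649.
With d_HI + d_NH₃ = 1.17 m, d_NH₃ = 1.17/(1 + 0.3649) = 0.8572 m.
d_HI = 1.17 − 0.8572 = 0.313 m.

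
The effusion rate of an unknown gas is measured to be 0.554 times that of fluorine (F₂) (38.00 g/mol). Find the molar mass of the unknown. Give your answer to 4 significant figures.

Graham's law gives rate_X/rate_F₂ = √(M_F₂/M_X).
0.554 = √(38.00/M_X)
M_X = 38.00 / 0.554² = 38.00 / 0.3069 = 123.8 g/mol

123.8 g/mol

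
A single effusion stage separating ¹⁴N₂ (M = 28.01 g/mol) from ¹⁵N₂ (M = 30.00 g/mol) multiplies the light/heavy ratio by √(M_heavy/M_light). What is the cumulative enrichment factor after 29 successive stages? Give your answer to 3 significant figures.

Each stage multiplies the ratio by α = √(30.00/28.01), so after 29 stages the overall factor is α^29 = (30.00/28.01)^(29/2).
= 1.07105^(29/2) = 2.71.

2.71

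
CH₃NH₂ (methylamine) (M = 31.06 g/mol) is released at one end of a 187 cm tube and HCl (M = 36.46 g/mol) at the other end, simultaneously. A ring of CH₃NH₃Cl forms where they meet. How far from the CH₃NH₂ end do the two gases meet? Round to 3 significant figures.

Graham's law gives d_CH₃NH₂/d_HCl = rate_CH₃NH₂/rate_HCl = √(M_HCl/M_CH₃NH₂) = √(36.46/31.06) = 1.083.
With d_CH₃NH₂ + d_HCl = 187 cm, d_HCl = 187/(1 + 1.083) = 89.76 cm.
d_CH₃NH₂ = 187 − 89.76 = 97.2 cm.

97.2 cm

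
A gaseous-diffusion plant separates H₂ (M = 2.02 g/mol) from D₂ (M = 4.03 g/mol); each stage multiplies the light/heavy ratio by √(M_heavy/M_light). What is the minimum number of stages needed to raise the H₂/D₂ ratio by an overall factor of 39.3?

11

With α = √(4.03/2.02) per stage, ln α = ½ ln(1.99505) = 0.3453.
Need α^N ≥ 39.3 ⇒ N ≥ ln(39.3) / ln α = 3.671 / 0.3453 = 10.63.
Rounding up, N = 11 stages.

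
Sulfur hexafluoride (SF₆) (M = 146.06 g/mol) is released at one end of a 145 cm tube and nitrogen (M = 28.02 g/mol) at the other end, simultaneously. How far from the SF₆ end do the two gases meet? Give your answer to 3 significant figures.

In equal time, each gas travels a distance ∝ its rate ∝ 1/√M, so d_SF₆/d_N₂ = √(M_N₂/M_SF₆) = √(28.02/146.06) = 0.4380.
With d_SF₆ + d_N₂ = 145 cm, d_N₂ = 145/(1 + 0.4380) = 100.8 cm.
d_SF₆ = 145 − 100.8 = 44.2 cm.

44.2 cm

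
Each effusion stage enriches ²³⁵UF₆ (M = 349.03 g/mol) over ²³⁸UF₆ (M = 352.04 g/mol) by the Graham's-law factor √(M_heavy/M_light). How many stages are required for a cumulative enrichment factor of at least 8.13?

With α = √(352.04/349.03) per stage, ln α = ½ ln(1.00862) = 0.004293.
Need α^N ≥ 8.13 ⇒ N ≥ ln(8.13) / ln α = 2.096 / 0.004293 = 488.08.
Minimum whole number of stages: N = 489.

489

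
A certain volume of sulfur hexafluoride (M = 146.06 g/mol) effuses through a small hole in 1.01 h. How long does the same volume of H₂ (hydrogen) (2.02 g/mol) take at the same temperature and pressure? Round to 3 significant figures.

From Graham's law, t_H₂/t_SF₆ = √(M_H₂/M_SF₆) = √(2.02/146.06) = √0.01383 = 0.1176.
So the time for H₂ is 1.01 × 0.1176 = 0.119 h.

0.119 h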